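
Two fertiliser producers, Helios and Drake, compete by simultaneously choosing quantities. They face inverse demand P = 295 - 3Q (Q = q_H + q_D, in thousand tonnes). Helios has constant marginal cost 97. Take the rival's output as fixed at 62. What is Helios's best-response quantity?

2

With the rival's output fixed at 62, Helios's profit is π_H = (295 - 3·62 - 3q_H)q_H - (97q_H) = (109 - 3q_H)q_H - (97q_H).
∂π_H/∂q_H = 12 - 6q_H = 0, so q_H = 2.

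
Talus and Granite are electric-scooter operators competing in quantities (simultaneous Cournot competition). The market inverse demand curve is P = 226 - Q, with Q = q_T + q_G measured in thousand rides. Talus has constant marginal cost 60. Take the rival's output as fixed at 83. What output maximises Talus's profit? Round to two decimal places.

41.50

With the rival's output fixed at 83, Talus's profit is π_T = (226 - 83 - q_T)q_T - (60q_T) = (143 - q_T)q_T - (60q_T).
∂π_T/∂q_T = 83 - 2q_T = 0, so q_T = 83/2.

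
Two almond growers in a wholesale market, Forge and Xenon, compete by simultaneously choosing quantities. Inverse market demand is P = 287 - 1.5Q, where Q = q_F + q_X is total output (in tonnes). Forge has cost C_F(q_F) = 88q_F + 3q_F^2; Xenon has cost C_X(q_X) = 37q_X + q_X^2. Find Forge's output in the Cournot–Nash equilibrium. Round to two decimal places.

Forge's profit: π_F = (287 - 1.5Q)q_F - (88q_F + 3q_F²). Setting ∂π_F/∂q_F = 0: 199 - 9q_F - (3/2)(q_X) = 0.
Xenon's profit: π_X = (287 - 1.5Q)q_X - (37q_X + q_X²). Setting ∂π_X/∂q_X = 0: 250 - 5q_X - (3/2)(q_F) = 0.
Best responses: q_F = (199 - (3/2)q_X)/9, q_X = (250 - (3/2)q_F)/5.
Solving the pair: q_F = 14.5029, q_X = 45.6491.

14.50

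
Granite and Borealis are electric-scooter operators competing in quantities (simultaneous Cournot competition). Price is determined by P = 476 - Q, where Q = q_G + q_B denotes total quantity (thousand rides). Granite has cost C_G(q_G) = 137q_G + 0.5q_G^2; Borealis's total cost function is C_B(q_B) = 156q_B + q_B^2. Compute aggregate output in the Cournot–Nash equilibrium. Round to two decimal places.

150.64

Granite's profit: π_G = (476 - Q)q_G - (137q_G + (1/2)q_G²). Setting ∂π_G/∂q_G = 0: 339 - 3q_G - (q_B) = 0.
Borealis's profit: π_B = (476 - Q)q_B - (156q_B + q_B²). Setting ∂π_B/∂q_B = 0: 320 - 4q_B - (q_G) = 0.
Rearranging gives the reaction functions q_G = (339 - q_B)/3 and q_B = (320 - q_G)/4.
Solving the pair: q_G = 1036/11, q_B = 621/11.
Total output Q = 1036/11 + 621/11 = 1657/11.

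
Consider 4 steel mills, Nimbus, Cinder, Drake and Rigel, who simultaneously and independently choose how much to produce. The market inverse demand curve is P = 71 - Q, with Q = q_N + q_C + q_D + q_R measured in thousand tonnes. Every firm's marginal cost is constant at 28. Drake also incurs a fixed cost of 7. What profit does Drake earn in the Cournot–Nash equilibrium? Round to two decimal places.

66.96

A representative firm's profit is π_i = q_i(71 - Q) - 28q_i.
Setting ∂π_i/∂q_i = 0 with rivals' quantities fixed: 43 - 2q_i - Σ_{j≠i} q_j = 0.
By symmetry each firm produces the same amount; substituting Σ_{j≠i} q_j = 3q_i yields q_i = 43/5.
Price P = 71 - 172/5 = 183/5.
Drake's profit: (183/5 - 28)·(43/5) - 7 = 1674/25.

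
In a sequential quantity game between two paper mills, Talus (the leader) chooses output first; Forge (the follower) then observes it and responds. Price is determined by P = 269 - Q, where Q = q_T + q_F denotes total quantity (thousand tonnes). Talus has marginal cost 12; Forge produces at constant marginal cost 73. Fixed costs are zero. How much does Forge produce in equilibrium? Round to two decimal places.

Solve by backward induction. Given q_T, the follower Forge maximises π_F = (269 - q_T - q_F)q_F - 73q_F.
Setting the follower's marginal profit to zero, 196 - q_T - 2q_F = 0, i.e. q_F = (196 - q_T)/2.
Talus substitutes q_F(q_T) into its own profit: π_T = q_T(269 - q_T - (196 - q_T)/2) - 12q_T = (171 - (1/2)q_T)q_T - 12q_T.
Leader FOC: 159 - q_T = 0, so q_T = 159.
Then q_F = (196 - 159)/2 = 37/2.

18.50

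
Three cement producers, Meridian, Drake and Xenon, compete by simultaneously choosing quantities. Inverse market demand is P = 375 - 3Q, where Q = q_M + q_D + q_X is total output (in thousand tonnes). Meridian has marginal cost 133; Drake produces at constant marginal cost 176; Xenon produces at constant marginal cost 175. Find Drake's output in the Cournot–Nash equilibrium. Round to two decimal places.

Meridian's profit: π_M = (375 - 3Q)q_M - (133q_M). Setting ∂π_M/∂q_M = 0: 242 - 6q_M - 3(q_D + q_X) = 0.
Drake's profit: π_D = (375 - 3Q)q_D - (176q_D). Setting ∂π_D/∂q_D = 0: 199 - 6q_D - 3(q_M + q_X) = 0.
Xenon's first-order condition: 200 - 6q_X - 3(q_M + q_D) = 0.
Summing all 3 equations gives 641 − 12Q = 0, hence Q = 641/12.
Back-substituting: q_M = (242 − 641/4)/3 = 109/4, q_D = (199 − 641/4)/3 = 155/12, q_X = (200 − 641/4)/3 = 53/4.

12.92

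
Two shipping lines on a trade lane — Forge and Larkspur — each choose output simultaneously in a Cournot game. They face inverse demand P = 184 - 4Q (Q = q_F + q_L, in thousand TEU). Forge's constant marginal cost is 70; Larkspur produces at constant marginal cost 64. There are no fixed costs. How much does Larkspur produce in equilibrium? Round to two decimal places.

Forge's profit: π_F = (184 - 4Q)q_F - (70q_F). Setting ∂π_F/∂q_F = 0: 114 - 8q_F - 4(q_L) = 0.
Larkspur's first-order condition: 120 - 8q_L - 4(q_F) = 0.
Rearranging gives the reaction functions q_F = (114 - 4q_L)/8 and q_L = (120 - 4q_F)/8.
Substituting one into the other gives q_F = 9 and q_L = 21/2.

10.50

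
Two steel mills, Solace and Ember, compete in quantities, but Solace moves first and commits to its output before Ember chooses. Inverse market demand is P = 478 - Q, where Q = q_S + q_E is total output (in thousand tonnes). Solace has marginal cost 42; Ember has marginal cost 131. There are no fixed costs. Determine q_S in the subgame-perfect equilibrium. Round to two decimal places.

262.50

Solve by backward induction. Given q_S, the follower Ember maximises π_E = (478 - q_S - q_E)q_E - 131q_E.
∂π_E/∂q_E = 347 - q_S - 2q_E = 0 gives the reaction function q_E = (347 - q_S)/2.
The leader anticipates this reaction. Substituting into P = 478 - Q gives P = 609/2 - (1/2)q_S, so π_S = (609/2 - (1/2)q_S)q_S - 42q_S.
Maximising: ∂π_S/∂q_S = 525/2 - q_S = 0, giving q_S = 525/2.
Then q_E = (347 - 525/2)/2 = 169/4.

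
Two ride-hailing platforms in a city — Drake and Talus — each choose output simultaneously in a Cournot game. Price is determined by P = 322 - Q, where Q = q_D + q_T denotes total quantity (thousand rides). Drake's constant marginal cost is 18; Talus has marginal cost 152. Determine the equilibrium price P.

164

Drake's profit: π_D = (322 - Q)q_D - (18q_D). Setting ∂π_D/∂q_D = 0: 304 - 2q_D - (q_T) = 0.
Talus's first-order condition: 170 - 2q_T - (q_D) = 0.
Rearranging gives the reaction functions q_D = (304 - q_T)/2 and q_T = (170 - q_D)/2.
Substituting one into the other gives q_D = 146 and q_T = 12.
Total output Q = 158, so price P = 322 - 158 = 164.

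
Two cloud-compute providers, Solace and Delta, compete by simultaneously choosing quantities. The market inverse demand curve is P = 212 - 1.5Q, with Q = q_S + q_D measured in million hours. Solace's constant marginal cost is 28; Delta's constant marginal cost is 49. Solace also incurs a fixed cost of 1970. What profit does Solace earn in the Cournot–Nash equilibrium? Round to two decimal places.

Solace's profit: π_S = (212 - 1.5Q)q_S - (28q_S). Setting ∂π_S/∂q_S = 0: 184 - 3q_S - (3/2)(q_D) = 0.
Delta's first-order condition: 163 - 3q_D - (3/2)(q_S) = 0.
So q_S = (184 - (3/2)q_D)/3 and q_D = (163 - (3/2)q_S)/3.
Substituting one into the other gives q_S = 410/9 and q_D = 284/9.
Price P = 212 - (3/2)·(694/9) = 289/3.
Solace's profit: (289/3 - 28)·(410/9) - 1970 = 1142.9630.

1142.96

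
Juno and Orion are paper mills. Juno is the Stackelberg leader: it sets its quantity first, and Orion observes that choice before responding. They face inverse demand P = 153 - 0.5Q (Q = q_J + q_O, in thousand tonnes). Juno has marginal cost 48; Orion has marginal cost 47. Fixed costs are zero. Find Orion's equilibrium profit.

1458

The follower Orion best-responds to any q_J: π_O = (153 - 0.5Q)q_O - 47q_O.
∂π_O/∂q_O = 106 - (1/2)q_J - q_O = 0 gives the reaction function q_O = (106 - (1/2)q_J).
The leader anticipates this reaction. Substituting into P = 153 - 0.5Q gives P = 100 - (1/4)q_J, so π_J = (100 - (1/4)q_J)q_J - 48q_J.
Maximising: ∂π_J/∂q_J = 52 - (1/2)q_J = 0, giving q_J = 104.
Then q_O = (106 - (1/2)·104) = 54.
Price P = 153 - (1/2)·158 = 74.
Orion's profit: (74 - 47)·54 = 1458.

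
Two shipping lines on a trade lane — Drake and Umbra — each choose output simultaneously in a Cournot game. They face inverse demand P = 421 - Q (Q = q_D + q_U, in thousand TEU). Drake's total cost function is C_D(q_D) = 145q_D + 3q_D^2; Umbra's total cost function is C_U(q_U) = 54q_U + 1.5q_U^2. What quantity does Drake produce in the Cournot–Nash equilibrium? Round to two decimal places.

Drake's profit: π_D = (421 - Q)q_D - (145q_D + 3q_D²). Setting ∂π_D/∂q_D = 0: 276 - 8q_D - (q_U) = 0.
Umbra's profit: π_U = (421 - Q)q_U - (54q_U + (3/2)q_U²). Setting ∂π_U/∂q_U = 0: 367 - 5q_U - (q_D) = 0.
So q_D = (276 - q_U)/8 and q_U = (367 - q_D)/5.
Solving the pair: q_D = 1013/39, q_U = 68.2051.

25.97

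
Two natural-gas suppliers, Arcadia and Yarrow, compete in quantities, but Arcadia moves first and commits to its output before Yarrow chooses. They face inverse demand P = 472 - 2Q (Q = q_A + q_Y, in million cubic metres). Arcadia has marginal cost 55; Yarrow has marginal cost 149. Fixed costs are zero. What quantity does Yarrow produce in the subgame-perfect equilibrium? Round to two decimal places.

16.88

The follower Yarrow best-responds to any q_A: π_Y = (472 - 2Q)q_Y - 149q_Y.
∂π_Y/∂q_Y = 323 - 2q_A - 4q_Y = 0 gives the reaction function q_Y = (323 - 2q_A)/4.
The leader anticipates this reaction. Substituting into P = 472 - 2Q gives P = 621/2 - q_A, so π_A = (621/2 - q_A)q_A - 55q_A.
Leader FOC: 511/2 - 2q_A = 0, so q_A = 511/4.
Then q_Y = (323 - 2·(511/4))/4 = 135/8.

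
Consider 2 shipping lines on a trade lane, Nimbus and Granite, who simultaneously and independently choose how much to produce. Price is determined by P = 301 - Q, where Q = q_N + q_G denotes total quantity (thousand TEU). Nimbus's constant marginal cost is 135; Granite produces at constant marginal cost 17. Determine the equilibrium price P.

Nimbus's profit: π_N = (301 - Q)q_N - (135q_N). Setting ∂π_N/∂q_N = 0: 166 - 2q_N - (q_G) = 0.
Granite's profit: π_G = (301 - Q)q_G - (17q_G). Setting ∂π_G/∂q_G = 0: 284 - 2q_G - (q_N) = 0.
Best responses: q_N = (166 - q_G)/2, q_G = (284 - q_N)/2.
Solving the pair: q_N = 16, q_G = 134.
Total output Q = 150, so price P = 301 - 150 = 151.

151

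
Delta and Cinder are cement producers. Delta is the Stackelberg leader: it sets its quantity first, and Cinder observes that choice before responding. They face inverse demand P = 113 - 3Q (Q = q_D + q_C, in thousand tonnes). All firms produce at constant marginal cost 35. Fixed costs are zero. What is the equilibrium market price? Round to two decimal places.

Solve by backward induction. Given q_D, the follower Cinder maximises π_C = (113 - 3q_D - 3q_C)q_C - 35q_C.
Setting the follower's marginal profit to zero, 78 - 3q_D - 6q_C = 0, i.e. q_C = (78 - 3q_D)/6.
The leader anticipates this reaction. Substituting into P = 113 - 3Q gives P = 74 - (3/2)q_D, so π_D = (74 - (3/2)q_D)q_D - 35q_D.
The leader's first-order condition 39 - 3q_D = 0 yields q_D = 13.
Then q_C = (78 - 3·13)/6 = 13/2.
Total output Q = 39/2, so price P = 113 - 3·(39/2) = 109/2.

54.50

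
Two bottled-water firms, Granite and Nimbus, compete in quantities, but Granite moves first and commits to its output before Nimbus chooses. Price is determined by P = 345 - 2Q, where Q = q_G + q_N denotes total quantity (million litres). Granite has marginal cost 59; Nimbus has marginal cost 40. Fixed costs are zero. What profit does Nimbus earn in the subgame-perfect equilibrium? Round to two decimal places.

3676.53

Solve by backward induction. Given q_G, the follower Nimbus maximises π_N = (345 - 2q_G - 2q_N)q_N - 40q_N.
Setting the follower's marginal profit to zero, 305 - 2q_G - 4q_N = 0, i.e. q_N = (305 - 2q_G)/4.
The leader anticipates this reaction. Substituting into P = 345 - 2Q gives P = 385/2 - q_G, so π_G = (385/2 - q_G)q_G - 59q_G.
Leader FOC: 267/2 - 2q_G = 0, so q_G = 267/4.
Then q_N = (305 - 2·(267/4))/4 = 343/8.
Price P = 345 - 2·(877/8) = 503/4.
Nimbus's profit: (503/4 - 40)·(343/8) = 3676.5313.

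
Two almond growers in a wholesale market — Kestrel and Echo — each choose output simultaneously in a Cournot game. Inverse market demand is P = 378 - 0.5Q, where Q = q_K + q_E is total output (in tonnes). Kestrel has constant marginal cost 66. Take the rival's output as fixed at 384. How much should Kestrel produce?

With the rival's output fixed at 384, Kestrel's profit is π_K = (378 - (1/2)·384 - (1/2)q_K)q_K - (66q_K) = (186 - (1/2)q_K)q_K - (66q_K).
∂π_K/∂q_K = 120 - q_K = 0, so q_K = 120.

120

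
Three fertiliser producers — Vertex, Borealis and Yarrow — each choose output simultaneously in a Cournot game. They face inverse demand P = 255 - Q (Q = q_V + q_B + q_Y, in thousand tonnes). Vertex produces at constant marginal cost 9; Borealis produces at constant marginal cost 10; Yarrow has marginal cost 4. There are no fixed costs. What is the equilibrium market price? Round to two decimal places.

69.50

Vertex's profit: π_V = (255 - Q)q_V - (9q_V). Setting ∂π_V/∂q_V = 0: 246 - 2q_V - (q_B + q_Y) = 0.
Borealis's profit: π_B = (255 - Q)q_B - (10q_B). Setting ∂π_B/∂q_B = 0: 245 - 2q_B - (q_V + q_Y) = 0.
Yarrow's first-order condition: 251 - 2q_Y - (q_V + q_B) = 0.
Summing all 3 equations gives 742 − 4Q = 0, hence Q = 371/2.
Back-substituting: q_V = (246 − 371/2) = 121/2, q_B = (245 − 371/2) = 119/2, q_Y = (251 − 371/2) = 131/2.
Total output Q = 371/2, so price P = 255 - 371/2 = 139/2.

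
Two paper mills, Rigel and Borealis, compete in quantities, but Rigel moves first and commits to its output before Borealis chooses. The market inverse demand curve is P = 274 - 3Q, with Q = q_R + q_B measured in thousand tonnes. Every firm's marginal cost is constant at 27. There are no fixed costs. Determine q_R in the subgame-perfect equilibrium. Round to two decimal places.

Solve by backward induction. Given q_R, the follower Borealis maximises π_B = (274 - 3q_R - 3q_B)q_B - 27q_B.
∂π_B/∂q_B = 247 - 3q_R - 6q_B = 0 gives the reaction function q_B = (247 - 3q_R)/6.
Rigel substitutes q_B(q_R) into its own profit: π_R = q_R(274 - 3q_R - (247 - 3q_R)/2) - 27q_R = (301/2 - (3/2)q_R)q_R - 27q_R.
Maximising: ∂π_R/∂q_R = 247/2 - 3q_R = 0, giving q_R = 247/6.
Then q_B = (247 - 3·(247/6))/6 = 247/12.

41.17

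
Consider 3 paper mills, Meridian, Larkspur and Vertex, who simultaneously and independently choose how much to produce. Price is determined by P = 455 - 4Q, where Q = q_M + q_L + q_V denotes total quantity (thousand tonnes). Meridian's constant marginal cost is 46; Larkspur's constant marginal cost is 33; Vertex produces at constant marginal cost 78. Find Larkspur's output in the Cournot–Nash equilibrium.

30

Meridian's profit: π_M = (455 - 4Q)q_M - (46q_M). Setting ∂π_M/∂q_M = 0: 409 - 8q_M - 4(q_L + q_V) = 0.
Larkspur's profit: π_L = (455 - 4Q)q_L - (33q_L). Setting ∂π_L/∂q_L = 0: 422 - 8q_L - 4(q_M + q_V) = 0.
Vertex's profit: π_V = (455 - 4Q)q_V - (78q_V). Setting ∂π_V/∂q_V = 0: 377 - 8q_V - 4(q_M + q_L) = 0.
Adding the 3 conditions: 1208 − 8Q − 8Q = 0, i.e. Q = 151/2.
Back-substituting: q_M = (409 − 302)/4 = 107/4, q_L = (422 − 302)/4 = 30, q_V = (377 − 302)/4 = 75/4.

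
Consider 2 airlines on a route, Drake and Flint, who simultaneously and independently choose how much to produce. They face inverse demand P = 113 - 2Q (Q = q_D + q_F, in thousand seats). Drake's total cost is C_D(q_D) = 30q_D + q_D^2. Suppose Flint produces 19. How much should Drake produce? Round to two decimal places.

7.50

With the rival's output fixed at 19, Drake's profit is π_D = (113 - 2·19 - 2q_D)q_D - (30q_D + q_D²) = (75 - 2q_D)q_D - (30q_D + q_D²).
∂π_D/∂q_D = 45 - 6q_D = 0, so q_D = 15/2.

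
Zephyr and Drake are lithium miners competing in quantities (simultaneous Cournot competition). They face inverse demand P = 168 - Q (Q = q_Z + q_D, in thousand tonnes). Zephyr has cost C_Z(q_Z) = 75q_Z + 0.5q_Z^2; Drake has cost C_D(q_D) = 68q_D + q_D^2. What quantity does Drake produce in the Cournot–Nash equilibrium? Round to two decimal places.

Zephyr's profit: π_Z = (168 - Q)q_Z - (75q_Z + (1/2)q_Z²). Setting ∂π_Z/∂q_Z = 0: 93 - 3q_Z - (q_D) = 0.
Drake's first-order condition: 100 - 4q_D - (q_Z) = 0.
Best responses: q_Z = (93 - q_D)/3, q_D = (100 - q_Z)/4.
Solving the pair: q_Z = 272/11, q_D = 207/11.

18.82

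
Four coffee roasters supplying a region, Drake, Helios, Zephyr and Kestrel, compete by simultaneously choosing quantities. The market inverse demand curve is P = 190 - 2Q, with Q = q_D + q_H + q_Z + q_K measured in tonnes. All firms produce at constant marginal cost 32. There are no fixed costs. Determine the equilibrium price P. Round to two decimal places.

63.60

Each firm earns π_i = (190 - 2Q)q_i - 32q_i.
First-order condition (treating rivals' output as given): 158 - 4q_i - 2·Σ_{j≠i} q_j = 0.
By symmetry each firm produces the same amount; substituting Σ_{j≠i} q_j = 3q_i yields q_i = 158/10 = 79/5.
Total output Q = 316/5, so price P = 190 - 2·(316/5) = 318/5.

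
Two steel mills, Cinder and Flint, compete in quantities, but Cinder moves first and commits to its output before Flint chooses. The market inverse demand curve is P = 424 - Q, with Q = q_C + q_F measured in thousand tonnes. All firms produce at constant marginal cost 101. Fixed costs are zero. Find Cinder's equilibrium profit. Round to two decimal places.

13041.13

Solve by backward induction. Given q_C, the follower Flint maximises π_F = (424 - q_C - q_F)q_F - 101q_F.
∂π_F/∂q_F = 323 - q_C - 2q_F = 0 gives the reaction function q_F = (323 - q_C)/2.
The leader anticipates this reaction. Substituting into P = 424 - Q gives P = 525/2 - (1/2)q_C, so π_C = (525/2 - (1/2)q_C)q_C - 101q_C.
The leader's first-order condition 323/2 - q_C = 0 yields q_C = 323/2.
Then q_F = (323 - 323/2)/2 = 323/4.
Price P = 424 - 969/4 = 727/4.
Cinder's profit: (727/4 - 101)·(323/2) = 13041.1250.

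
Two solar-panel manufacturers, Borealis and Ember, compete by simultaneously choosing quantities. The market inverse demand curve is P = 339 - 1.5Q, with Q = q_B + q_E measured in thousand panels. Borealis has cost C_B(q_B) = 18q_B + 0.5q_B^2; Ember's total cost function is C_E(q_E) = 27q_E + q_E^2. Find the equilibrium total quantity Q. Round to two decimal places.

Borealis's profit: π_B = (339 - 1.5Q)q_B - (18q_B + (1/2)q_B²). Setting ∂π_B/∂q_B = 0: 321 - 4q_B - (3/2)(q_E) = 0.
Ember's first-order condition: 312 - 5q_E - (3/2)(q_B) = 0.
So q_B = (321 - (3/2)q_E)/4 and q_E = (312 - (3/2)q_B)/5.
Substituting one into the other gives q_B = 64.0563 and q_E = 43.1831.
Total output Q = 64.0563 + 43.1831 = 107.2394.

107.24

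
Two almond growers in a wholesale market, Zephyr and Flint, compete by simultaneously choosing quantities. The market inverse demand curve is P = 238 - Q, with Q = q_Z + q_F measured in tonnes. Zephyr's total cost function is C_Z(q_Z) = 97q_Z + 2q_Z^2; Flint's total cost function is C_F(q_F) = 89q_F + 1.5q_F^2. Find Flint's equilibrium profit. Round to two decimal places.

1685.52

Zephyr's profit: π_Z = (238 - Q)q_Z - (97q_Z + 2q_Z²). Setting ∂π_Z/∂q_Z = 0: 141 - 6q_Z - (q_F) = 0.
Flint's profit: π_F = (238 - Q)q_F - (89q_F + (3/2)q_F²). Setting ∂π_F/∂q_F = 0: 149 - 5q_F - (q_Z) = 0.
Best responses: q_Z = (141 - q_F)/6, q_F = (149 - q_Z)/5.
Substituting one into the other gives q_Z = 556/29 and q_F = 753/29.
Price P = 238 - 1309/29 = 192.8621.
Flint's profit: 192.8621·(753/29) - 89·(753/29) - (3/2)(753/29)² = 1685.5202.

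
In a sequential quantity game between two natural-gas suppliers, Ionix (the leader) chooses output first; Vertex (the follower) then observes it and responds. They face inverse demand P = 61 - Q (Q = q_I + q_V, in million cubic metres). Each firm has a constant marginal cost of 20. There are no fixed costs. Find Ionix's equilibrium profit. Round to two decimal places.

210.13

The follower Vertex best-responds to any q_I: π_V = (61 - Q)q_V - 20q_V.
∂π_V/∂q_V = 41 - q_I - 2q_V = 0 gives the reaction function q_V = (41 - q_I)/2.
Ionix substitutes q_V(q_I) into its own profit: π_I = q_I(61 - q_I - (41 - q_I)/2) - 20q_I = (81/2 - (1/2)q_I)q_I - 20q_I.
Leader FOC: 41/2 - q_I = 0, so q_I = 41/2.
Then q_V = (41 - 41/2)/2 = 41/4.
Price P = 61 - 123/4 = 121/4.
Ionix's profit: (121/4 - 20)·(41/2) = 1681/8.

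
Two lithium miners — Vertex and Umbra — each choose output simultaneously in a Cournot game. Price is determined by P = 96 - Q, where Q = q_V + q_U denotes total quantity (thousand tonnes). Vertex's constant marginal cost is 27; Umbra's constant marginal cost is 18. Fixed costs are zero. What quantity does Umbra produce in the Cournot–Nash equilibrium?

Vertex's profit: π_V = (96 - Q)q_V - (27q_V). Setting ∂π_V/∂q_V = 0: 69 - 2q_V - (q_U) = 0.
Umbra's first-order condition: 78 - 2q_U - (q_V) = 0.
Best responses: q_V = (69 - q_U)/2, q_U = (78 - q_V)/2.
Substituting one into the other gives q_V = 20 and q_U = 29.

29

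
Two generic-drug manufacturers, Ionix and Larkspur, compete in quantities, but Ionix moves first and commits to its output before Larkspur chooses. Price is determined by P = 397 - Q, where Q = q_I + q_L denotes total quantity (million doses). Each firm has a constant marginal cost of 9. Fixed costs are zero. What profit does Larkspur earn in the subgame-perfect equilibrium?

Solve by backward induction. Given q_I, the follower Larkspur maximises π_L = (397 - q_I - q_L)q_L - 9q_L.
Setting the follower's marginal profit to zero, 388 - q_I - 2q_L = 0, i.e. q_L = (388 - q_I)/2.
The leader anticipates this reaction. Substituting into P = 397 - Q gives P = 203 - (1/2)q_I, so π_I = (203 - (1/2)q_I)q_I - 9q_I.
Maximising: ∂π_I/∂q_I = 194 - q_I = 0, giving q_I = 194.
Then q_L = (388 - 194)/2 = 97.
Price P = 397 - 291 = 106.
Larkspur's profit: (106 - 9)·97 = 9409.

9409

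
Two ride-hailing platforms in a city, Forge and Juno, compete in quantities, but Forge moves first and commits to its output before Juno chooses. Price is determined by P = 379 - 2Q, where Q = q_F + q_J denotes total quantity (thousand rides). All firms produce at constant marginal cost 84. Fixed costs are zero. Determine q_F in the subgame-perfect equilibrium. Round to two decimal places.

73.75

Solve by backward induction. Given q_F, the follower Juno maximises π_J = (379 - 2q_F - 2q_J)q_J - 84q_J.
Setting the follower's marginal profit to zero, 295 - 2q_F - 4q_J = 0, i.e. q_J = (295 - 2q_F)/4.
Forge substitutes q_J(q_F) into its own profit: π_F = q_F(379 - 2q_F - (295 - 2q_F)/2) - 84q_F = (463/2 - q_F)q_F - 84q_F.
Maximising: ∂π_F/∂q_F = 295/2 - 2q_F = 0, giving q_F = 295/4.
Then q_J = (295 - 2·(295/4))/4 = 295/8.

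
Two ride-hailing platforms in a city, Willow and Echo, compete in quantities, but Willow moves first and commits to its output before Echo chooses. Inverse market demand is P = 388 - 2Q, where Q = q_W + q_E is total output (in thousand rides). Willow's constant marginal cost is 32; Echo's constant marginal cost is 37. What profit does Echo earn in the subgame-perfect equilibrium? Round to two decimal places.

3633.78

The follower Echo best-responds to any q_W: π_E = (388 - 2Q)q_E - 37q_E.
Follower FOC: 351 - 2q_W - 4q_E = 0, so q_E(q_W) = (351 - 2q_W)/4.
Willow substitutes q_E(q_W) into its own profit: π_W = q_W(388 - 2q_W - (351 - 2q_W)/2) - 32q_W = (425/2 - q_W)q_W - 32q_W.
Maximising: ∂π_W/∂q_W = 361/2 - 2q_W = 0, giving q_W = 361/4.
Then q_E = (351 - 2·(361/4))/4 = 341/8.
Price P = 388 - 2·(1063/8) = 489/4.
Echo's profit: (489/4 - 37)·(341/8) = 3633.7813.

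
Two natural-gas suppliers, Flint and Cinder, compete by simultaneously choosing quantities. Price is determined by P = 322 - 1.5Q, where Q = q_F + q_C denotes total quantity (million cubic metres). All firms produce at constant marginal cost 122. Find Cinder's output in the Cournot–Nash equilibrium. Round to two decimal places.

A representative firm's profit is π_i = q_i(322 - 1.5Q) - 122q_i.
Setting ∂π_i/∂q_i = 0 with rivals' quantities fixed: 200 - 3q_i - (3/2)q_j = 0.
By symmetry each firm produces the same amount; substituting q_j = q_i yields q_i = 200/(9/2) = 400/9.

44.44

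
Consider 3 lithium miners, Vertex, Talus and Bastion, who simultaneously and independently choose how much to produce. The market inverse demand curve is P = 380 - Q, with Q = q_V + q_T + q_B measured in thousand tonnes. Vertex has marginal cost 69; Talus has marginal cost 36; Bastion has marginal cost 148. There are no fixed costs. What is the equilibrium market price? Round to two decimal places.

Vertex's profit: π_V = (380 - Q)q_V - (69q_V). Setting ∂π_V/∂q_V = 0: 311 - 2q_V - (q_T + q_B) = 0.
Talus's first-order condition: 344 - 2q_T - (q_V + q_B) = 0.
Bastion's profit: π_B = (380 - Q)q_B - (148q_B). Setting ∂π_B/∂q_B = 0: 232 - 2q_B - (q_V + q_T) = 0.
Adding the 3 first-order conditions: 887 − 4Q = 0, so Q = 887/4.
Back-substituting: q_V = (311 − 887/4) = 357/4, q_T = (344 − 887/4) = 489/4, q_B = (232 − 887/4) = 41/4.
Total output Q = 887/4, so price P = 380 - 887/4 = 633/4.

158.25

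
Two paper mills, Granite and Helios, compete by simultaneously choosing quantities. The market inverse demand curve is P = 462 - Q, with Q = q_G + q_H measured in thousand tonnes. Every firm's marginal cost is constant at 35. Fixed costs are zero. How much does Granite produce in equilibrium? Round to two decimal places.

Each firm earns π_i = (462 - Q)q_i - 35q_i.
Setting ∂π_i/∂q_i = 0 with rivals' quantities fixed: 427 - 2q_i - q_j = 0.
With identical firms every q_j equals q_i, so q_j = q_i and 427 = 3q_i, giving q_i = 427/3.

142.33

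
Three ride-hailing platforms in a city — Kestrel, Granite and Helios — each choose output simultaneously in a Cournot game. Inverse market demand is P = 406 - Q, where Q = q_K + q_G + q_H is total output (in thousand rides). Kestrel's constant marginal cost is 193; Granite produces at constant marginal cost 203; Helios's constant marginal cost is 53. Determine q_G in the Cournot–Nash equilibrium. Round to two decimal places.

10.75

Kestrel's profit: π_K = (406 - Q)q_K - (193q_K). Setting ∂π_K/∂q_K = 0: 213 - 2q_K - (q_G + q_H) = 0.
Granite's first-order condition: 203 - 2q_G - (q_K + q_H) = 0.
Helios's first-order condition: 353 - 2q_H - (q_K + q_G) = 0.
Adding the 3 conditions: 769 − 2Q − 2Q = 0, i.e. Q = 769/4.
Back-substituting: q_K = (213 − 769/4) = 83/4, q_G = (203 − 769/4) = 43/4, q_H = (353 − 769/4) = 643/4.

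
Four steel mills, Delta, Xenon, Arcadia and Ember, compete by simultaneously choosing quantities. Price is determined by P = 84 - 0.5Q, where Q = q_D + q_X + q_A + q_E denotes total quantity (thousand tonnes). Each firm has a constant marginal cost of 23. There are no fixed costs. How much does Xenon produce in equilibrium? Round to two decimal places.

24.40

Each firm earns π_i = (84 - 0.5Q)q_i - 23q_i.
Setting ∂π_i/∂q_i = 0 with rivals' quantities fixed: 61 - q_i - (1/2)·Σ_{j≠i} q_j = 0.
With identical firms every q_j equals q_i, so Σ_{j≠i} q_j = 3q_i and 61 = (5/2)q_i, giving q_i = 122/5.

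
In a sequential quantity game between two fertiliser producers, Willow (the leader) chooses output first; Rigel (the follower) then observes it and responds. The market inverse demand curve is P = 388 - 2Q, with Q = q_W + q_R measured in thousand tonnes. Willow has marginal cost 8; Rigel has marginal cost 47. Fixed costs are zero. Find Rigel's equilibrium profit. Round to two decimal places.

2161.53

The follower Rigel best-responds to any q_W: π_R = (388 - 2Q)q_R - 47q_R.
Follower FOC: 341 - 2q_W - 4q_R = 0, so q_R(q_W) = (341 - 2q_W)/4.
The leader anticipates this reaction. Substituting into P = 388 - 2Q gives P = 435/2 - q_W, so π_W = (435/2 - q_W)q_W - 8q_W.
The leader's first-order condition 419/2 - 2q_W = 0 yields q_W = 419/4.
Then q_R = (341 - 2·(419/4))/4 = 263/8.
Price P = 388 - 2·(1101/8) = 451/4.
Rigel's profit: (451/4 - 47)·(263/8) = 2161.5313.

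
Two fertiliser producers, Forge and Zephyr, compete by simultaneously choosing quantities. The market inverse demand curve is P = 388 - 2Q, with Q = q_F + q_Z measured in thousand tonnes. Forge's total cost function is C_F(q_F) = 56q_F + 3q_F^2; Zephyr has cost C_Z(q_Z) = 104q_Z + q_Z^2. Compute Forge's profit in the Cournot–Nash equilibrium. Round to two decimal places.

Forge's profit: π_F = (388 - 2Q)q_F - (56q_F + 3q_F²). Setting ∂π_F/∂q_F = 0: 332 - 10q_F - 2(q_Z) = 0.
Zephyr's profit: π_Z = (388 - 2Q)q_Z - (104q_Z + q_Z²). Setting ∂π_Z/∂q_Z = 0: 284 - 6q_Z - 2(q_F) = 0.
So q_F = (332 - 2q_Z)/10 and q_Z = (284 - 2q_F)/6.
Solving the pair: q_F = 178/7, q_Z = 272/7.
Price P = 388 - 2·(450/7) = 1816/7.
Forge's profit: (1816/7)·(178/7) - 56·(178/7) - 3(178/7)² = 3233.0612.

3233.06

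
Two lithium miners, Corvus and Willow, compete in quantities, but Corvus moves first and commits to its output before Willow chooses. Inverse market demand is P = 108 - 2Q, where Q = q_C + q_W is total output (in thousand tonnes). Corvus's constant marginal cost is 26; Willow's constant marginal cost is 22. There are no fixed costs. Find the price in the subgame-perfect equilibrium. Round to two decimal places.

45.50

The follower Willow best-responds to any q_C: π_W = (108 - 2Q)q_W - 22q_W.
∂π_W/∂q_W = 86 - 2q_C - 4q_W = 0 gives the reaction function q_W = (86 - 2q_C)/4.
Corvus substitutes q_W(q_C) into its own profit: π_C = q_C(108 - 2q_C - (86 - 2q_C)/2) - 26q_C = (65 - q_C)q_C - 26q_C.
Maximising: ∂π_C/∂q_C = 39 - 2q_C = 0, giving q_C = 39/2.
Then q_W = (86 - 2·(39/2))/4 = 47/4.
Total output Q = 125/4, so price P = 108 - 2·(125/4) = 91/2.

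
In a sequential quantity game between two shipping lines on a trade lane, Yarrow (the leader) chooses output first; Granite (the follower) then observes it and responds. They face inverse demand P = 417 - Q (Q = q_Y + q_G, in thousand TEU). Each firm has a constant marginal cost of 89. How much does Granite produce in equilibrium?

Solve by backward induction. Given q_Y, the follower Granite maximises π_G = (417 - q_Y - q_G)q_G - 89q_G.
∂π_G/∂q_G = 328 - q_Y - 2q_G = 0 gives the reaction function q_G = (328 - q_Y)/2.
The leader anticipates this reaction. Substituting into P = 417 - Q gives P = 253 - (1/2)q_Y, so π_Y = (253 - (1/2)q_Y)q_Y - 89q_Y.
Maximising: ∂π_Y/∂q_Y = 164 - q_Y = 0, giving q_Y = 164.
Then q_G = (328 - 164)/2 = 82.

82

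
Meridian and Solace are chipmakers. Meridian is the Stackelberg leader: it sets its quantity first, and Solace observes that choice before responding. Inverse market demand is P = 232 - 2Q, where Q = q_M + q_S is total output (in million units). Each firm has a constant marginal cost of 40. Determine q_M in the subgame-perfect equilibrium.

48

The follower Solace best-responds to any q_M: π_S = (232 - 2Q)q_S - 40q_S.
∂π_S/∂q_S = 192 - 2q_M - 4q_S = 0 gives the reaction function q_S = (192 - 2q_M)/4.
The leader anticipates this reaction. Substituting into P = 232 - 2Q gives P = 136 - q_M, so π_M = (136 - q_M)q_M - 40q_M.
The leader's first-order condition 96 - 2q_M = 0 yields q_M = 48.
Then q_S = (192 - 2·48)/4 = 24.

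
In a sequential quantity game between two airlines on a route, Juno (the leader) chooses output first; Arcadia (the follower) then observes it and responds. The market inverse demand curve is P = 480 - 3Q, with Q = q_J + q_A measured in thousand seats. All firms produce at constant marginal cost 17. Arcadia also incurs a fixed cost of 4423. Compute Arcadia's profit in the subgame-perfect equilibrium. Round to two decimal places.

43.02

The follower Arcadia best-responds to any q_J: π_A = (480 - 3Q)q_A - 17q_A.
Setting the follower's marginal profit to zero, 463 - 3q_J - 6q_A = 0, i.e. q_A = (463 - 3q_J)/6.
The leader anticipates this reaction. Substituting into P = 480 - 3Q gives P = 497/2 - (3/2)q_J, so π_J = (497/2 - (3/2)q_J)q_J - 17q_J.
Maximising: ∂π_J/∂q_J = 463/2 - 3q_J = 0, giving q_J = 463/6.
Then q_A = (463 - 3·(463/6))/6 = 463/12.
Price P = 480 - 3·(463/4) = 531/4.
Arcadia's profit: (531/4 - 17)·(463/12) - 4423 = 43.0208.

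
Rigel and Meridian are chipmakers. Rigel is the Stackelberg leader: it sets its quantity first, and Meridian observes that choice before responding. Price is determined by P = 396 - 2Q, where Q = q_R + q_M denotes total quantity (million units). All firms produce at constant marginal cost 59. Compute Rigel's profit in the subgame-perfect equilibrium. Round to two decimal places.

Solve by backward induction. Given q_R, the follower Meridian maximises π_M = (396 - 2q_R - 2q_M)q_M - 59q_M.
Setting the follower's marginal profit to zero, 337 - 2q_R - 4q_M = 0, i.e. q_M = (337 - 2q_R)/4.
The leader anticipates this reaction. Substituting into P = 396 - 2Q gives P = 455/2 - q_R, so π_R = (455/2 - q_R)q_R - 59q_R.
The leader's first-order condition 337/2 - 2q_R = 0 yields q_R = 337/4.
Then q_M = (337 - 2·(337/4))/4 = 337/8.
Price P = 396 - 2·(1011/8) = 573/4.
Rigel's profit: (573/4 - 59)·(337/4) = 7098.0625.

7098.06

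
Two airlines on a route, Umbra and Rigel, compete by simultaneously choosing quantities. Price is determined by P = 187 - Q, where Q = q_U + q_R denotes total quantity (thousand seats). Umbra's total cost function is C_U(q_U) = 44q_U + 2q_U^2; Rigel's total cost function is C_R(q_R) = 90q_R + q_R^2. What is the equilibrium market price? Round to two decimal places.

Umbra's profit: π_U = (187 - Q)q_U - (44q_U + 2q_U²). Setting ∂π_U/∂q_U = 0: 143 - 6q_U - (q_R) = 0.
Rigel's first-order condition: 97 - 4q_R - (q_U) = 0.
So q_U = (143 - q_R)/6 and q_R = (97 - q_U)/4.
Substituting one into the other gives q_U = 475/23 and q_R = 439/23.
Total output Q = 914/23, so price P = 187 - 914/23 = 147.2609.

147.26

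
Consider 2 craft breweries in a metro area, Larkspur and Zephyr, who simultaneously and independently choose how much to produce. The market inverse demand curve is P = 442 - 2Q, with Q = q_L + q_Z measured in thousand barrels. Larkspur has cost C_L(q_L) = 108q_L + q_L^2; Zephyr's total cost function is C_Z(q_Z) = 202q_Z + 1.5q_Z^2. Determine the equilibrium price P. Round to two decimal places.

303.58

Larkspur's profit: π_L = (442 - 2Q)q_L - (108q_L + q_L²). Setting ∂π_L/∂q_L = 0: 334 - 6q_L - 2(q_Z) = 0.
Zephyr's first-order condition: 240 - 7q_Z - 2(q_L) = 0.
Best responses: q_L = (334 - 2q_Z)/6, q_Z = (240 - 2q_L)/7.
Substituting one into the other gives q_L = 929/19 and q_Z = 386/19.
Total output Q = 1315/19, so price P = 442 - 2·(1315/19) = 303.5789.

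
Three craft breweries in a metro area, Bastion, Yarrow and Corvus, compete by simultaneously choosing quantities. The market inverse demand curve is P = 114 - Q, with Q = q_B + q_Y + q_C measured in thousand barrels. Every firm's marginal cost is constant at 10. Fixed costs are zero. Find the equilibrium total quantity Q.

A representative firm's profit is π_i = q_i(114 - Q) - 10q_i.
Setting ∂π_i/∂q_i = 0 with rivals' quantities fixed: 104 - 2q_i - Σ_{j≠i} q_j = 0.
By symmetry each firm produces the same amount; substituting Σ_{j≠i} q_j = 2q_i yields q_i = 104/4 = 26.
Total output Q = 26 + 26 + 26 = 78.

78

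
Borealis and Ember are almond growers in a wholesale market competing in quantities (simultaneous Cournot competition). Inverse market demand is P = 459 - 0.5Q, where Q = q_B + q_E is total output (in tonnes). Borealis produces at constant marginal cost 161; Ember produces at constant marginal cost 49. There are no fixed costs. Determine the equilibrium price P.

223

Borealis's profit: π_B = (459 - 0.5Q)q_B - (161q_B). Setting ∂π_B/∂q_B = 0: 298 - q_B - (1/2)(q_E) = 0.
Ember's profit: π_E = (459 - 0.5Q)q_E - (49q_E). Setting ∂π_E/∂q_E = 0: 410 - q_E - (1/2)(q_B) = 0.
So q_B = (298 - (1/2)q_E) and q_E = (410 - (1/2)q_B).
Substituting one into the other gives q_B = 124 and q_E = 348.
Total output Q = 472, so price P = 459 - (1/2)·472 = 223.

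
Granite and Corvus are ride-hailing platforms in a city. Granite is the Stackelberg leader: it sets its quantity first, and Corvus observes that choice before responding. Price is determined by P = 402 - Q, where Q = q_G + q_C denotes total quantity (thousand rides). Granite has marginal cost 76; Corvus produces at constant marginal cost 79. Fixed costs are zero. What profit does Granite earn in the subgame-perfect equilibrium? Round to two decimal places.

Solve by backward induction. Given q_G, the follower Corvus maximises π_C = (402 - q_G - q_C)q_C - 79q_C.
Setting the follower's marginal profit to zero, 323 - q_G - 2q_C = 0, i.e. q_C = (323 - q_G)/2.
Granite substitutes q_C(q_G) into its own profit: π_G = q_G(402 - q_G - (323 - q_G)/2) - 76q_G = (481/2 - (1/2)q_G)q_G - 76q_G.
The leader's first-order condition 329/2 - q_G = 0 yields q_G = 329/2.
Then q_C = (323 - 329/2)/2 = 317/4.
Price P = 402 - 975/4 = 633/4.
Granite's profit: (633/4 - 76)·(329/2) = 13530.1250.

13530.13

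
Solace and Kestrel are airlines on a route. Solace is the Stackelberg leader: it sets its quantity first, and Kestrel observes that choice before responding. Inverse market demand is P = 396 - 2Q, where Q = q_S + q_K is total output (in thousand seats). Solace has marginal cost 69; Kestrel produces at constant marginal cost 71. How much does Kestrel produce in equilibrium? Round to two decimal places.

The follower Kestrel best-responds to any q_S: π_K = (396 - 2Q)q_K - 71q_K.
Setting the follower's marginal profit to zero, 325 - 2q_S - 4q_K = 0, i.e. q_K = (325 - 2q_S)/4.
Solace substitutes q_K(q_S) into its own profit: π_S = q_S(396 - 2q_S - (325 - 2q_S)/2) - 69q_S = (467/2 - q_S)q_S - 69q_S.
Leader FOC: 329/2 - 2q_S = 0, so q_S = 329/4.
Then q_K = (325 - 2·(329/4))/4 = 321/8.

40.13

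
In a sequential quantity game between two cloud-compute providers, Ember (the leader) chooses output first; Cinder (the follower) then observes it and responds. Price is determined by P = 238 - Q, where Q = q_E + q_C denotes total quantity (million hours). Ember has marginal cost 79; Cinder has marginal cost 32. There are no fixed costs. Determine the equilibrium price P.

107

Solve by backward induction. Given q_E, the follower Cinder maximises π_C = (238 - q_E - q_C)q_C - 32q_C.
Setting the follower's marginal profit to zero, 206 - q_E - 2q_C = 0, i.e. q_C = (206 - q_E)/2.
The leader anticipates this reaction. Substituting into P = 238 - Q gives P = 135 - (1/2)q_E, so π_E = (135 - (1/2)q_E)q_E - 79q_E.
Leader FOC: 56 - q_E = 0, so q_E = 56.
Then q_C = (206 - 56)/2 = 75.
Total output Q = 131, so price P = 238 - 131 = 107.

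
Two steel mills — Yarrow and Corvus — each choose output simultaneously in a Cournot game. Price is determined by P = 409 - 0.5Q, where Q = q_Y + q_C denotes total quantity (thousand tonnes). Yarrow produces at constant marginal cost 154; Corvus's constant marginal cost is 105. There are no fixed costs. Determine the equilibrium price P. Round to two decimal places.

222.67

Yarrow's profit: π_Y = (409 - 0.5Q)q_Y - (154q_Y). Setting ∂π_Y/∂q_Y = 0: 255 - q_Y - (1/2)(q_C) = 0.
Corvus's first-order condition: 304 - q_C - (1/2)(q_Y) = 0.
Best responses: q_Y = (255 - (1/2)q_C), q_C = (304 - (1/2)q_Y).
Substituting one into the other gives q_Y = 412/3 and q_C = 706/3.
Total output Q = 1118/3, so price P = 409 - (1/2)·(1118/3) = 668/3.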